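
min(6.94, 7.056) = 6.94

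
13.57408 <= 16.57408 True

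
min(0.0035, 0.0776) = 0.0035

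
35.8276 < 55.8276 True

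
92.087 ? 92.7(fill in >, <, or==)<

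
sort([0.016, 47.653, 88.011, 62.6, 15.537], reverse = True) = [88.011, 62.6, 47.653, 15.537, 0.016]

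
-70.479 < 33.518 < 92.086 True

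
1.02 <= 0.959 False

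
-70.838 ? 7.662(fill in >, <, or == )<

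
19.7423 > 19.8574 False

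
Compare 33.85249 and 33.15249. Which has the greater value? 33.85249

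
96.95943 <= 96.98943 True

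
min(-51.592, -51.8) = -51.8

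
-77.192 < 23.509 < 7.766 False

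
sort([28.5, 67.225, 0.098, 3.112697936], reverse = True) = [67.225, 28.5, 3.112697936, 0.098]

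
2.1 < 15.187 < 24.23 True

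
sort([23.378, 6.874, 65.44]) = [6.874, 23.378, 65.44]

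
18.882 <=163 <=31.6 False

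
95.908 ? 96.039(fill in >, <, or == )<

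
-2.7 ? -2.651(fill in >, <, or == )<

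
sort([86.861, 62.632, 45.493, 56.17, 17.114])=[17.114, 45.493, 56.17, 62.632, 86.861]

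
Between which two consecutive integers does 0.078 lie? 0 and 1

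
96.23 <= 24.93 False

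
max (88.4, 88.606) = 88.606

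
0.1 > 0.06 True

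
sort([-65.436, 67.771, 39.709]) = [-65.436, 39.709, 67.771]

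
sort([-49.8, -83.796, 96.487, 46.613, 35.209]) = [-83.796, -49.8, 35.209, 46.613, 96.487]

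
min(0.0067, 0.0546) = 0.0067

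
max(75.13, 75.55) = 75.55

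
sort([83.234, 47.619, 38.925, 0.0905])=[0.0905, 38.925, 47.619, 83.234]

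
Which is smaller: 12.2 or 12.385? 12.2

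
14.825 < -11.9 False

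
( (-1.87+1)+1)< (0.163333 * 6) True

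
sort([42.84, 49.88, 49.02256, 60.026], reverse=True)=[60.026, 49.88, 49.02256, 42.84]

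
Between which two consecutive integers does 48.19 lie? 48 and 49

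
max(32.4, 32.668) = 32.668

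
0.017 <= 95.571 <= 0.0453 False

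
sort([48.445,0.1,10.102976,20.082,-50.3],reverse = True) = [48.445,20.082,10.102976,0.1,-50.3]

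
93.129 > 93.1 True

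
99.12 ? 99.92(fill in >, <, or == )<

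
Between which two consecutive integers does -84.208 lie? -85 and -84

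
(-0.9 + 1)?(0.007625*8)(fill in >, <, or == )>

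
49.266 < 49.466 True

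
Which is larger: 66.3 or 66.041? 66.3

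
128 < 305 True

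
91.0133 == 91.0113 False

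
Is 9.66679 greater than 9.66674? Yes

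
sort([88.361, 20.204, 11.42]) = [11.42, 20.204, 88.361]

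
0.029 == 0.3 False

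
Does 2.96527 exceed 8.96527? No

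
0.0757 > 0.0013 True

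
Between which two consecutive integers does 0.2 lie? 0 and 1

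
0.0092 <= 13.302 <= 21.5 True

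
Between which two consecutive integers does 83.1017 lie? 83 and 84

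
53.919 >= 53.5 True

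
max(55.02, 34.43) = 55.02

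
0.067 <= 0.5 True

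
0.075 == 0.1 False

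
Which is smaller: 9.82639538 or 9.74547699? 9.74547699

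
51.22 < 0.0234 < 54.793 False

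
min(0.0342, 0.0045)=0.0045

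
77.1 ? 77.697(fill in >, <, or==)<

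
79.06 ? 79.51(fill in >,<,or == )<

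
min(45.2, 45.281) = 45.2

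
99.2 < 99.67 True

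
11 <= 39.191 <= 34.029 False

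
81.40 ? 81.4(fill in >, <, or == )==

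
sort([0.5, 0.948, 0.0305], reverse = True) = [0.948, 0.5, 0.0305]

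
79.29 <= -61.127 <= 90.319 False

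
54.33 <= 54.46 True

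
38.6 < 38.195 False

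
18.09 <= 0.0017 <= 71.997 False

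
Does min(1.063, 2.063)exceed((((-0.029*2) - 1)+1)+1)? Yes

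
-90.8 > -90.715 False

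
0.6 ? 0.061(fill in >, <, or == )>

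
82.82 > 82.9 False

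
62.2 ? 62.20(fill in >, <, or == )==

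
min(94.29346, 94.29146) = 94.29146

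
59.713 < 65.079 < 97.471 True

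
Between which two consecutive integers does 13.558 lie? 13 and 14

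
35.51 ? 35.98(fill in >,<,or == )<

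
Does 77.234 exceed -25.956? Yes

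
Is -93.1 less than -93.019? Yes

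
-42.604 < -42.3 True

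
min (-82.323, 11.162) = -82.323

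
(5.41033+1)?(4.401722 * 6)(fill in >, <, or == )<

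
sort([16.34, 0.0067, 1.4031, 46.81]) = [0.0067, 1.4031, 16.34, 46.81]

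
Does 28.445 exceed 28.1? Yes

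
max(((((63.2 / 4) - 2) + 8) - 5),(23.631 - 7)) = 16.8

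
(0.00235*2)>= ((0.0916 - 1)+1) False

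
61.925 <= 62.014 True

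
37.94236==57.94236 False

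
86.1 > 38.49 True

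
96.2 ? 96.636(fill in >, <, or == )<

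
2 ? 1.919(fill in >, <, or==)>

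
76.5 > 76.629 False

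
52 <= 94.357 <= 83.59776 False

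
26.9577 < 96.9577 True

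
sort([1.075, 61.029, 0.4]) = [0.4, 1.075, 61.029]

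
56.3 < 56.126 False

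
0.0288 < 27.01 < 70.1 True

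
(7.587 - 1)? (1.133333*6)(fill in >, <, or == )<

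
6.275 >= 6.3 False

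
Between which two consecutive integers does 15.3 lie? 15 and 16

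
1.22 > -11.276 True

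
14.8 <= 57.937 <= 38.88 False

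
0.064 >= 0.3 False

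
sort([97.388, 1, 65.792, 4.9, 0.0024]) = [0.0024, 1, 4.9, 65.792, 97.388]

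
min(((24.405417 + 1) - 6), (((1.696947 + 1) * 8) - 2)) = 19.405417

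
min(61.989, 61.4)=61.4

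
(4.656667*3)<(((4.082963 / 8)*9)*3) False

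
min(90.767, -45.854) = -45.854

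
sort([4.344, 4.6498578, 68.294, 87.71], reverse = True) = [87.71, 68.294, 4.6498578, 4.344]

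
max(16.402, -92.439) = 16.402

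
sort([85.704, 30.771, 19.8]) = [19.8, 30.771, 85.704]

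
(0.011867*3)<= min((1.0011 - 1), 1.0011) False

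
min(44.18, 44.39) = 44.18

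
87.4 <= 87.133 False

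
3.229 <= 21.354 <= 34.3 True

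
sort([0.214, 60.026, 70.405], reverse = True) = [70.405, 60.026, 0.214]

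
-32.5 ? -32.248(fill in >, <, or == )<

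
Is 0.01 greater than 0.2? No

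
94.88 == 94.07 False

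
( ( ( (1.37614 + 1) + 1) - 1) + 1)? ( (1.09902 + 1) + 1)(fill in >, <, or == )>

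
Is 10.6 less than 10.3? No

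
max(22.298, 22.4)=22.4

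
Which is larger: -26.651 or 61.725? 61.725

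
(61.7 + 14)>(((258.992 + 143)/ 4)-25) True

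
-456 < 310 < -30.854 False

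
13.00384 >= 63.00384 False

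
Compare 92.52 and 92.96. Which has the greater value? 92.96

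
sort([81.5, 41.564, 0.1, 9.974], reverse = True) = [81.5, 41.564, 9.974, 0.1]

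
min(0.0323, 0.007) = 0.007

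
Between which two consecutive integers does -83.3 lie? -84 and -83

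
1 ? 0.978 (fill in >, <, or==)>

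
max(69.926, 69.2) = 69.926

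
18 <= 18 True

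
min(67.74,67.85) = 67.74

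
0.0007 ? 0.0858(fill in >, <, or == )<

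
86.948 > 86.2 True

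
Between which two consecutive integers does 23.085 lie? 23 and 24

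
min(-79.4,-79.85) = -79.85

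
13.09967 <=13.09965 False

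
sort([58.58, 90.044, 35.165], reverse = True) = [90.044, 58.58, 35.165]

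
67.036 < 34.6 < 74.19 False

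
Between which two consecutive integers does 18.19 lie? 18 and 19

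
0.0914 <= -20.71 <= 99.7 False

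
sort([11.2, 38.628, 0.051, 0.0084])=[0.0084, 0.051, 11.2, 38.628]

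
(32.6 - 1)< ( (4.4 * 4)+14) False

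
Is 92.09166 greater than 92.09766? No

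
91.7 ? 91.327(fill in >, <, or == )>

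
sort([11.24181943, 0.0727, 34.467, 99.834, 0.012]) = [0.012, 0.0727, 11.24181943, 34.467, 99.834]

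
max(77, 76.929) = 77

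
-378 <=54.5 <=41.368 False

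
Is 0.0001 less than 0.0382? Yes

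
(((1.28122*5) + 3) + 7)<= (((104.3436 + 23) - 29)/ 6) False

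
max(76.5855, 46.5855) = 76.5855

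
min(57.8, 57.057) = 57.057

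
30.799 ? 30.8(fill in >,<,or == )<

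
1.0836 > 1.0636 True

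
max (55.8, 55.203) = 55.8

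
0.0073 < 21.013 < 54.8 True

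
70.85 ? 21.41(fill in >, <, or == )>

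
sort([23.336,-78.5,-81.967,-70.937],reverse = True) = [23.336,-70.937,-78.5,-81.967]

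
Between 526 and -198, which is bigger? 526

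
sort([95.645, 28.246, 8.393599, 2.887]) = [2.887, 8.393599, 28.246, 95.645]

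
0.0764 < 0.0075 False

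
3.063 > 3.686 False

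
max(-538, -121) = -121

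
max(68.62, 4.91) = 68.62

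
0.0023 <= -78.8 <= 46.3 False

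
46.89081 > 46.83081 True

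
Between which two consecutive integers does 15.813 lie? 15 and 16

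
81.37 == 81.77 False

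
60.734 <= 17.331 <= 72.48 False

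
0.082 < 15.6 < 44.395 True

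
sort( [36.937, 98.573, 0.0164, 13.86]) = [0.0164, 13.86, 36.937, 98.573]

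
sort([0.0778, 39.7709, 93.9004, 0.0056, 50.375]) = [0.0056, 0.0778, 39.7709, 50.375, 93.9004]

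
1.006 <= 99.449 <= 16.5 False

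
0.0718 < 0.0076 False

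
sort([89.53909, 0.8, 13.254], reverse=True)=[89.53909, 13.254, 0.8]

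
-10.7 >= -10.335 False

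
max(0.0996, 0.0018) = 0.0996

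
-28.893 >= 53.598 False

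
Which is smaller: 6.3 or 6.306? 6.3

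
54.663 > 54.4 True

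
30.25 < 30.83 True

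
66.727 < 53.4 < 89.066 False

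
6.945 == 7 False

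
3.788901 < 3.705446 False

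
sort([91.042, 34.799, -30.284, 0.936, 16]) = [-30.284, 0.936, 16, 34.799, 91.042]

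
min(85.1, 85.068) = 85.068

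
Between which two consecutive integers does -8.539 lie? -9 and -8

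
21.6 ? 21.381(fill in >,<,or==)>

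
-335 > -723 True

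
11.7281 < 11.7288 True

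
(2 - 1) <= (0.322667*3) False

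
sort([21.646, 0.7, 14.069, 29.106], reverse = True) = [29.106, 21.646, 14.069, 0.7]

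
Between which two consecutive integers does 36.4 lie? 36 and 37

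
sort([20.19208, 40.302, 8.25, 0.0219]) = [0.0219, 8.25, 20.19208, 40.302]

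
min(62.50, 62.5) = 62.50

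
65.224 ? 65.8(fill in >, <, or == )<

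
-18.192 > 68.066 False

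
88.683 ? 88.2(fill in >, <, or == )>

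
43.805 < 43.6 False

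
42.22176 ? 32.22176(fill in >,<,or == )>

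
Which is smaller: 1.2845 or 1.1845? 1.1845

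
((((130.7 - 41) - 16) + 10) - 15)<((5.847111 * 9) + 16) False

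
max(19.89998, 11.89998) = 19.89998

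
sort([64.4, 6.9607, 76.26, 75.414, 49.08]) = [6.9607, 49.08, 64.4, 75.414, 76.26]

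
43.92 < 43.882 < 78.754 False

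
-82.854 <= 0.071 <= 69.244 True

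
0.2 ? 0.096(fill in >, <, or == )>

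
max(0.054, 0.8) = 0.8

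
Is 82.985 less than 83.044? Yes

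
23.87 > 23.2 True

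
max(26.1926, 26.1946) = 26.1946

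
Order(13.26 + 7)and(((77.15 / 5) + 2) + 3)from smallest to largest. (13.26 + 7), (((77.15 / 5) + 2) + 3)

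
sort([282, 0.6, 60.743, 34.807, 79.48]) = [0.6, 34.807, 60.743, 79.48, 282]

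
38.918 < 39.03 True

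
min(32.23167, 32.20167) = 32.20167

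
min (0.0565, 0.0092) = 0.0092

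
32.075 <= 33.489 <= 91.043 True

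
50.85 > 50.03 True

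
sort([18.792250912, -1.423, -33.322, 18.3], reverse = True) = [18.792250912, 18.3, -1.423, -33.322]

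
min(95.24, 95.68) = 95.24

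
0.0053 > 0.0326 False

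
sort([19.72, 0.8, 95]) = [0.8, 19.72, 95]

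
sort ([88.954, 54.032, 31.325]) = [31.325, 54.032, 88.954]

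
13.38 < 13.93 True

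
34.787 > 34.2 True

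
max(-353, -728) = -353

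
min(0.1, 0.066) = 0.066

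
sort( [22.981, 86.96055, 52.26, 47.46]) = [22.981, 47.46, 52.26, 86.96055]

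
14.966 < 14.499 False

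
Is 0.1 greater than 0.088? Yes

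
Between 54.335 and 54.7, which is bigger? 54.7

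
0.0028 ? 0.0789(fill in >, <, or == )<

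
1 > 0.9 True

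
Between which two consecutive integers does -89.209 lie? -90 and -89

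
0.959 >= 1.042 False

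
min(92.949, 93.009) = 92.949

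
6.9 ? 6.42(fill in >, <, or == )>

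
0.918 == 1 False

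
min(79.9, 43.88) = 43.88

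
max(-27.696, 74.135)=74.135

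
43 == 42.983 False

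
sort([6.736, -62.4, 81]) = [-62.4, 6.736, 81]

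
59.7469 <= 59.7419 False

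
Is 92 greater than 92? No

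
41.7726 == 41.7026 False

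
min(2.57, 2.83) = 2.57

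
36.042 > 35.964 True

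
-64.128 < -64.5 False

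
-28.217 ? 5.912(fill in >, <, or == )<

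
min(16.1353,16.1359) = 16.1353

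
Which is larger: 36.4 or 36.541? 36.541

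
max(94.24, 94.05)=94.24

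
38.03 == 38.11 False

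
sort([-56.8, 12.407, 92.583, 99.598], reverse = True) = [99.598, 92.583, 12.407, -56.8]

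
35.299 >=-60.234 True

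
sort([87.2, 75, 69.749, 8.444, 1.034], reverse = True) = [87.2, 75, 69.749, 8.444, 1.034]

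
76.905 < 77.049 True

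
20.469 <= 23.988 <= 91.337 True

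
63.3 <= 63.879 True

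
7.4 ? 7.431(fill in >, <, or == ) <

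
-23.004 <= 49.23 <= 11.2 False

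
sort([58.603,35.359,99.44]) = [35.359,58.603,99.44]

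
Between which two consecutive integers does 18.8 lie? 18 and 19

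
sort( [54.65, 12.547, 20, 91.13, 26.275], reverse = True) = [91.13, 54.65, 26.275, 20, 12.547]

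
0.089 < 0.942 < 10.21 True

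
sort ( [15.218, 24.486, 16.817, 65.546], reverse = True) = [65.546, 24.486, 16.817, 15.218]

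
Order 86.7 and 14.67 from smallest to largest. 14.67, 86.7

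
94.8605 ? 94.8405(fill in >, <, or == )>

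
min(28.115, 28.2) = 28.115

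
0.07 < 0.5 True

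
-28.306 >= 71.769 False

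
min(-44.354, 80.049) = -44.354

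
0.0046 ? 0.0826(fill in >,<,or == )<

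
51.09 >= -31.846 True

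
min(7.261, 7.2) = 7.2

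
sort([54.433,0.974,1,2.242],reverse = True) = [54.433,2.242,1,0.974]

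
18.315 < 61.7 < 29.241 False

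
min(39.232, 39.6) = 39.232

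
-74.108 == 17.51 False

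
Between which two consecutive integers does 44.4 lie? 44 and 45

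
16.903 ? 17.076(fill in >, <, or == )<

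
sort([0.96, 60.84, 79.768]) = [0.96, 60.84, 79.768]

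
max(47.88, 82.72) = 82.72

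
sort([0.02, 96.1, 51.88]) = [0.02, 51.88, 96.1]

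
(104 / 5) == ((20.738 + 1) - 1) False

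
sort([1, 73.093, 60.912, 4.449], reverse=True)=[73.093, 60.912, 4.449, 1]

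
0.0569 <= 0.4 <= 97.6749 True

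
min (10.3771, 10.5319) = 10.3771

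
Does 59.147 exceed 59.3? No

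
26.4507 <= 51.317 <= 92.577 True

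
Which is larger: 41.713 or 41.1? 41.713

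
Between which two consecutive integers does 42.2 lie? 42 and 43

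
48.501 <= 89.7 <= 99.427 True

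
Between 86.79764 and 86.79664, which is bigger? 86.79764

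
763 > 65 True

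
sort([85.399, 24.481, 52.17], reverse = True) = [85.399, 52.17, 24.481]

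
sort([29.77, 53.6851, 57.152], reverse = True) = [57.152, 53.6851, 29.77]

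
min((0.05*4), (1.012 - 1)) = 0.012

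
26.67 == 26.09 False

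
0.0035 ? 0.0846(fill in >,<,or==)<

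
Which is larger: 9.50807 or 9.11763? 9.50807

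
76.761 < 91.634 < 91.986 True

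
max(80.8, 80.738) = 80.8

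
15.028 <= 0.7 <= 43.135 False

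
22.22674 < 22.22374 False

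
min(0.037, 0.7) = 0.037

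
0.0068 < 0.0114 True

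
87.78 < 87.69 False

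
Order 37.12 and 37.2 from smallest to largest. 37.12,37.2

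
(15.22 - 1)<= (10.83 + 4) True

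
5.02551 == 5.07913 False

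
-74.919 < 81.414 True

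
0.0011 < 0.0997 True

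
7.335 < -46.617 False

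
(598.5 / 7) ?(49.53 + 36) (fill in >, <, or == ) <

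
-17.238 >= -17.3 True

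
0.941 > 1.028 False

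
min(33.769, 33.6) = 33.6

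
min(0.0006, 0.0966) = 0.0006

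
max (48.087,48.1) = 48.1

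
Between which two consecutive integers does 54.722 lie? 54 and 55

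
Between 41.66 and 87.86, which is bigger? 87.86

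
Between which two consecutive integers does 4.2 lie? 4 and 5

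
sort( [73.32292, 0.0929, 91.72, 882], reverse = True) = [882, 91.72, 73.32292, 0.0929]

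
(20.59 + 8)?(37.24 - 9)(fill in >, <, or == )>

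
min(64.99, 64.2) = 64.2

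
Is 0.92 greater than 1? No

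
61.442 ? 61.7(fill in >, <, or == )<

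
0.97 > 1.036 False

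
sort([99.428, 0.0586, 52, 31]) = [0.0586, 31, 52, 99.428]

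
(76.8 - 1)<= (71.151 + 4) False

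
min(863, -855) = -855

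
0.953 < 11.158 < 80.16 True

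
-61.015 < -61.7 False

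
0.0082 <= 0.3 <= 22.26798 True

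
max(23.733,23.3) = 23.733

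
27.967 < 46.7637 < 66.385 True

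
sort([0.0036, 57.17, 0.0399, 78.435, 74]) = [0.0036, 0.0399, 57.17, 74, 78.435]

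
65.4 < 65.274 False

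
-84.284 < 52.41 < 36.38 False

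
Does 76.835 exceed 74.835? Yes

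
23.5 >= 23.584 False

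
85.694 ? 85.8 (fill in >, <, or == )<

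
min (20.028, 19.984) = 19.984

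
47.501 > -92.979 True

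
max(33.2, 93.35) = 93.35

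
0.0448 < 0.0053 False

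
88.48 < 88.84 True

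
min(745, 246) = 246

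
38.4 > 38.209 True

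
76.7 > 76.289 True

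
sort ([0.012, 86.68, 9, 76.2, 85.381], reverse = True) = [86.68, 85.381, 76.2, 9, 0.012]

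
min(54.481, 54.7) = 54.481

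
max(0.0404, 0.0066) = 0.0404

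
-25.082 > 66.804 False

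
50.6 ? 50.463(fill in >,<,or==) >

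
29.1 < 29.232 True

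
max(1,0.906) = 1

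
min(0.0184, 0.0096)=0.0096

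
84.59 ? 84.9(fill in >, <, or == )<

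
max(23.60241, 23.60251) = 23.60251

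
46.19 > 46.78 False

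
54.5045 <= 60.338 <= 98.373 True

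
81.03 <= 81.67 True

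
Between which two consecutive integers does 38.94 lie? 38 and 39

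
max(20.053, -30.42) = 20.053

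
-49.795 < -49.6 True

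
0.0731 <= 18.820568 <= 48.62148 True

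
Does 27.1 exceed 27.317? No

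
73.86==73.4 False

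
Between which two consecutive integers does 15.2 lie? 15 and 16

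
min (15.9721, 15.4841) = 15.4841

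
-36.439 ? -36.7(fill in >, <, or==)>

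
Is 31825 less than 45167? Yes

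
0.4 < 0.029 False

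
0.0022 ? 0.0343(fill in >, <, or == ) <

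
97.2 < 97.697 True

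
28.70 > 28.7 False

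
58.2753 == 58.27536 False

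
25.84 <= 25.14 False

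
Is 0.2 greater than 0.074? Yes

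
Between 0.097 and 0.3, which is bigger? 0.3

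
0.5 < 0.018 False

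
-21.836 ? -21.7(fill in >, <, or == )<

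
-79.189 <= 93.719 True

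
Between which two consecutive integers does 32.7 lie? 32 and 33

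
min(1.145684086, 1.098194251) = 1.098194251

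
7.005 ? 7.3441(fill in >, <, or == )<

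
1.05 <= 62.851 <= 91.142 True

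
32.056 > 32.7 False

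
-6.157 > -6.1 False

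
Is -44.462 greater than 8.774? No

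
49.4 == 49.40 True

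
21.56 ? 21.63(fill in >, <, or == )<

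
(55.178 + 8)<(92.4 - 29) True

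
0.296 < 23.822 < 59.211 True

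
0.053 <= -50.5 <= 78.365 False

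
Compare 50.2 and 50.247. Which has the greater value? 50.247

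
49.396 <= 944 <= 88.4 False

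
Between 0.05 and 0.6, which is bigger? 0.6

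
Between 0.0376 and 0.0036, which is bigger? 0.0376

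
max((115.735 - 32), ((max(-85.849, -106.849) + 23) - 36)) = 83.735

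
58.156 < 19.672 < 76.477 False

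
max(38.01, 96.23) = 96.23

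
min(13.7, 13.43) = 13.43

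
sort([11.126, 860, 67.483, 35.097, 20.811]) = [11.126, 20.811, 35.097, 67.483, 860]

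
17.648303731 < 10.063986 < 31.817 False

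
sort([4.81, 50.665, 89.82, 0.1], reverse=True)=[89.82, 50.665, 4.81, 0.1]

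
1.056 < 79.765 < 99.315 True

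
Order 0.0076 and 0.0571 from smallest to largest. 0.0076, 0.0571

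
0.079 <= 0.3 True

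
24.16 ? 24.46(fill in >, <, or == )<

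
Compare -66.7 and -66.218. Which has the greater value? -66.218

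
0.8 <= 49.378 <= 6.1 False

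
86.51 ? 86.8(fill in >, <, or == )<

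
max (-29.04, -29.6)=-29.04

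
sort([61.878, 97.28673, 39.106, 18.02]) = [18.02, 39.106, 61.878, 97.28673]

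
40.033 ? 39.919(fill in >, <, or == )>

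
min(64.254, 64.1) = 64.1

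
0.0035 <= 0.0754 True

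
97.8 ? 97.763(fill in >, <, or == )>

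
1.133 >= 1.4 False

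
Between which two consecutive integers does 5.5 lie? 5 and 6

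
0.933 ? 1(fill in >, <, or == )<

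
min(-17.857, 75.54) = -17.857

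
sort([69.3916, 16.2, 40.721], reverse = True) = [69.3916, 40.721, 16.2]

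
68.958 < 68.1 False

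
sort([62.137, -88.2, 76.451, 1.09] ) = [-88.2, 1.09, 62.137, 76.451]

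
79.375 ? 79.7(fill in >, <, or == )<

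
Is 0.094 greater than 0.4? No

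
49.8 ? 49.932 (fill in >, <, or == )<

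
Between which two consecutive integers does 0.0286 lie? 0 and 1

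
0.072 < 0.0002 False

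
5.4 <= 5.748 True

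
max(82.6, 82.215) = 82.6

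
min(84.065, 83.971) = 83.971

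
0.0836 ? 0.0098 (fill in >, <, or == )>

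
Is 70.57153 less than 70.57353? Yes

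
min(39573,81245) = 39573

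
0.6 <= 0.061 False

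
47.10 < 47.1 False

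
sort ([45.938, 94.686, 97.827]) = [45.938, 94.686, 97.827]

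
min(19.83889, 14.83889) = 14.83889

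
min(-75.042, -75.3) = -75.3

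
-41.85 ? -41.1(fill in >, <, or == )<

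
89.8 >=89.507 True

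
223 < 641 True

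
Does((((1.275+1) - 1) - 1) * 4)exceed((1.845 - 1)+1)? No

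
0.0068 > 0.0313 False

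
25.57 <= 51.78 True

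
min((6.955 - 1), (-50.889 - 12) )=-62.889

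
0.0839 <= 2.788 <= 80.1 True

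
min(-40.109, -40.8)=-40.8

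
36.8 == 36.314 False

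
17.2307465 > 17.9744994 False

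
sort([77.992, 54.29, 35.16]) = [35.16, 54.29, 77.992]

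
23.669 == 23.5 False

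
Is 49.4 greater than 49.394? Yes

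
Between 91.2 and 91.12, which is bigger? 91.2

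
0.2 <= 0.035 False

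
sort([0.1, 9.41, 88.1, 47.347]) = [0.1, 9.41, 47.347, 88.1]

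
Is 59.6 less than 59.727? Yes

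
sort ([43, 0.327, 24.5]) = [0.327, 24.5, 43]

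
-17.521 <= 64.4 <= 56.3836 False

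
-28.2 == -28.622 False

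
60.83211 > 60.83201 True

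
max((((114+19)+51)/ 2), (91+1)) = 92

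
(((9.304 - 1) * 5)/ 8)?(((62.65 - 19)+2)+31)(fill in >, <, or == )<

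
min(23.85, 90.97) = 23.85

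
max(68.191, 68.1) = 68.191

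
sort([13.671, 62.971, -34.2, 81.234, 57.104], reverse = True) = [81.234, 62.971, 57.104, 13.671, -34.2]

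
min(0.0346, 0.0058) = 0.0058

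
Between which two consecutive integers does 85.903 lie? 85 and 86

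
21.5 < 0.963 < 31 False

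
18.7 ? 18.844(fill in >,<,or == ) <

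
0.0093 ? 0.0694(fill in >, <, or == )<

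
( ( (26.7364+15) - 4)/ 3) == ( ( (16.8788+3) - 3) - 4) False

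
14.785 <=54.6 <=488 True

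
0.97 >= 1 False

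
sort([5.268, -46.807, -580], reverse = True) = [5.268, -46.807, -580]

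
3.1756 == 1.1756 False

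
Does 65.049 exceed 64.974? Yes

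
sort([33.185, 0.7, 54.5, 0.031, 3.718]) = [0.031, 0.7, 3.718, 33.185, 54.5]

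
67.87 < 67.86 False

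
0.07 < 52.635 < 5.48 False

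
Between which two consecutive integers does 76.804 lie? 76 and 77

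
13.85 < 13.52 False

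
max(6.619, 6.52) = 6.619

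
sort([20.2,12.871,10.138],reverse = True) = [20.2,12.871,10.138]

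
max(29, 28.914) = 29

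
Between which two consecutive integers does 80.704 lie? 80 and 81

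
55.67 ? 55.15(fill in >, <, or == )>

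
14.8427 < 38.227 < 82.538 True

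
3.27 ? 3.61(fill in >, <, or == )<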